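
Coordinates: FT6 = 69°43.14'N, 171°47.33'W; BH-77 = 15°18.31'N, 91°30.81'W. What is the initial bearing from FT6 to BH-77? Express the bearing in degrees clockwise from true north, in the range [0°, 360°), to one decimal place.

FT6: φ = +69.71900°, λ = -171.78883°
BH-77: φ = +15.30517°, λ = -91.51350°
Δλ = 80.2753°
y = sin Δλ · cos φ₂ = 0.950674
x = cos φ₁ sin φ₂ − sin φ₁ cos φ₂ cos Δλ = -0.061327
θ = atan2(y, x) = 93.6910° → 93.6910° (mod 360°)

93.7°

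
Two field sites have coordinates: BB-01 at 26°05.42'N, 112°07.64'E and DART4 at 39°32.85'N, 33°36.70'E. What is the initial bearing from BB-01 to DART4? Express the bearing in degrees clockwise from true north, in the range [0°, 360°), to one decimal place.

BB-01: φ = +26.09033°, λ = +112.12733°
DART4: φ = +39.54750°, λ = +33.61167°
Δλ = -78.5157°
y = sin Δλ · cos φ₂ = -0.755659
x = cos φ₁ sin φ₂ − sin φ₁ cos φ₂ cos Δλ = 0.504319
θ = atan2(y, x) = -56.2813° → 303.7187° (mod 360°)

303.7°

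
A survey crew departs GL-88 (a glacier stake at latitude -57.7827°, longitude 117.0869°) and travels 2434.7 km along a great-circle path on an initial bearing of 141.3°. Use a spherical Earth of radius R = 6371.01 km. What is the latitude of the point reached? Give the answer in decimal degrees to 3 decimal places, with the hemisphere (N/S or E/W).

70.079°S

δ = d/R = 2434.7/6371.01 = 0.382153 rad
φ₂ = arcsin(sin φ₁ cos δ + cos φ₁ sin δ cos θ)
   = arcsin(-0.84603·0.92786 + 0.53313·0.37292·-0.78043) = -70.07912°
λ₂ = λ₁ + atan2(sin θ sin δ cos φ₁, cos δ − sin φ₁ sin φ₂) = 160.26946°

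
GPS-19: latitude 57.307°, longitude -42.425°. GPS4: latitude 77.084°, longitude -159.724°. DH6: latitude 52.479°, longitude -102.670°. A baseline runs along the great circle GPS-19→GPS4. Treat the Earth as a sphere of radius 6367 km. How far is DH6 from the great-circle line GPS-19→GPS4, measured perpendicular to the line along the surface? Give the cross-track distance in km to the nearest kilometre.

2967 km

δ₁₃ = central angle GPS-19→DH6 = 0.590350 rad  (haversine)
θ₁₃ = bearing GPS-19→DH6 = 288.217°,  θ₁₂ = bearing GPS-19→GPS4 = 342.039°
dₓₜ = R·arcsin(sin δ₁₃ · sin(θ₁₃ − θ₁₂)) = 6367·arcsin(0.55665·sin(-53.822°)) = -2967.080 km
|dₓₜ| = 2967.080 km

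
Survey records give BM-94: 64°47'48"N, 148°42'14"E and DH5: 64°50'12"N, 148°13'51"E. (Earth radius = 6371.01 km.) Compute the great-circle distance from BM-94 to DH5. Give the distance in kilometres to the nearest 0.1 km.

22.8 km

BM-94: φ = +64.79667°, λ = +148.70389°
DH5: φ = +64.83667°, λ = +148.23083°
Δφ = 0.0400°,  Δλ = -0.4731°
a = sin²(Δφ/2) + cos φ₁ cos φ₂ sin²(Δλ/2) = 0.000003
c = 2·arcsin(√a) = 0.003582 rad = 0.2052°
d = R·c = 6371.01 × 0.003582 = 22.8 km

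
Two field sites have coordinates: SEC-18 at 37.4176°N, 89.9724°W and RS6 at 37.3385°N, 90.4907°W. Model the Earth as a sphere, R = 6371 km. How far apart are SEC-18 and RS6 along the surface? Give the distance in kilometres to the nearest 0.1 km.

Δφ = -0.0791°,  Δλ = -0.5183°
a = sin²(Δφ/2) + cos φ₁ cos φ₂ sin²(Δλ/2) = 0.000013
c = 2·arcsin(√a) = 0.007320 rad = 0.4194°
d = R·c = 6371 × 0.007320 = 46.6 km

46.6 km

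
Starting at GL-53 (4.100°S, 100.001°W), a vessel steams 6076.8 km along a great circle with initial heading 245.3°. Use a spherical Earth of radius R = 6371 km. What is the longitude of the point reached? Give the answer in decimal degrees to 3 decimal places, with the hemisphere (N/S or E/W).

δ = d/R = 6076.8/6371 = 0.953822 rad
φ₂ = arcsin(sin φ₁ cos δ + cos φ₁ sin δ cos θ)
   = arcsin(-0.07150·0.57857 + 0.99744·0.81563·-0.41787) = -22.41548°
λ₂ = λ₁ + atan2(sin θ sin δ cos φ₁, cos δ − sin φ₁ sin φ₂) = -153.28162°

153.282°W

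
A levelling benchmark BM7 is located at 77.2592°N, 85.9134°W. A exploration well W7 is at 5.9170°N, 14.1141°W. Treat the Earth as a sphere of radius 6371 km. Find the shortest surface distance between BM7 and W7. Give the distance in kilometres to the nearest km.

Δφ = -71.3422°,  Δλ = 71.7993°
a = sin²(Δφ/2) + cos φ₁ cos φ₂ sin²(Δλ/2) = 0.415466
c = 2·arcsin(√a) = 1.400913 rad = 80.2664°
d = R·c = 6371 × 1.400913 = 8925.2 km

8925 km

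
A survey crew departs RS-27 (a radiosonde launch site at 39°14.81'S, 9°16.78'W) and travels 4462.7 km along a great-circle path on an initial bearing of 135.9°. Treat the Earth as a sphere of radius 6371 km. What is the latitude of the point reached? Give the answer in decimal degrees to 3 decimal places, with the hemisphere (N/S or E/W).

57.370°S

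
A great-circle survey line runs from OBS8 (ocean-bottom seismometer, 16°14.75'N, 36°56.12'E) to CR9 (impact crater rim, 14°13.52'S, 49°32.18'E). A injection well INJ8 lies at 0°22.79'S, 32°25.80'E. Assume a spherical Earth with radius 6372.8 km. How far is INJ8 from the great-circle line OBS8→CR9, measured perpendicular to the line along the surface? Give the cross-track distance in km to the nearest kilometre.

1175 km

OBS8: φ = +16.24583°, λ = +36.93533°
CR9: φ = -14.22533°, λ = +49.53633°
INJ8: φ = -0.37983°, λ = +32.43000°
δ₁₃ = central angle OBS8→INJ8 = 0.300367 rad  (haversine)
θ₁₃ = bearing OBS8→INJ8 = 195.396°,  θ₁₂ = bearing OBS8→CR9 = 157.098°
dₓₜ = R·arcsin(sin δ₁₃ · sin(θ₁₃ − θ₁₂)) = 6372.8·arcsin(0.29587·sin(38.298°)) = 1175.206 km
|dₓₜ| = 1175.206 km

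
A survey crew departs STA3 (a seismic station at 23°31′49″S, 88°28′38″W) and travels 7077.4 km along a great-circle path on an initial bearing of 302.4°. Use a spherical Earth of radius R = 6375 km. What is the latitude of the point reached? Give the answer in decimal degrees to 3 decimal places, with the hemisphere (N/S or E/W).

STA3: φ = -23.53028°, λ = -88.47722°
δ = d/R = 7077.4/6375 = 1.110180 rad
φ₂ = arcsin(sin φ₁ cos δ + cos φ₁ sin δ cos θ)
   = arcsin(-0.39923·0.44450 + 0.91685·0.89578·0.53583) = 15.22511°
λ₂ = λ₁ + atan2(sin θ sin δ cos φ₁, cos δ − sin φ₁ sin φ₂) = -140.09100°

15.225°N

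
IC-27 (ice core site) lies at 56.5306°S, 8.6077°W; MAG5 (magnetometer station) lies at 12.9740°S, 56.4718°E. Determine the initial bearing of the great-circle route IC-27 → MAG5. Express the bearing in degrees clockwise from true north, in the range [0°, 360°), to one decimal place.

76.1°

Δλ = 65.0795°
y = sin Δλ · cos φ₂ = 0.883742
x = cos φ₁ sin φ₂ − sin φ₁ cos φ₂ cos Δλ = 0.218703
θ = atan2(y, x) = 76.1001° → 76.1001° (mod 360°)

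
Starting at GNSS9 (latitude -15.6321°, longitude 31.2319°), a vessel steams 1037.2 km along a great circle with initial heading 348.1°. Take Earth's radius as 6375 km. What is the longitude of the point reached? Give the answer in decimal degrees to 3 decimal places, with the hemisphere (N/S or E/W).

29.305°E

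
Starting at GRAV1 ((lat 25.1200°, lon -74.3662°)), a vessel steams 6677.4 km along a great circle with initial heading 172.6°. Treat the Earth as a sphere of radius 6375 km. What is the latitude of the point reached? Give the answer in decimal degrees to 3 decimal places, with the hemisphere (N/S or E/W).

34.439°S

δ = d/R = 6677.4/6375 = 1.047435 rad
φ₂ = arcsin(sin φ₁ cos δ + cos φ₁ sin δ cos θ)
   = arcsin(0.42452·0.49979 + 0.90542·0.86614·-0.99167) = -34.43861°
λ₂ = λ₁ + atan2(sin θ sin δ cos φ₁, cos δ − sin φ₁ sin φ₂) = -66.59239°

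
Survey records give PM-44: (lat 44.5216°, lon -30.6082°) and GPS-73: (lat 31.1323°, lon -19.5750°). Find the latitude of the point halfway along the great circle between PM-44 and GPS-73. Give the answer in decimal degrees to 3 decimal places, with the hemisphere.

Bx = cos φ₂ cos Δλ = 0.840154,  By = cos φ₂ sin Δλ = 0.163815
φₘ = atan2(sin φ₁ + sin φ₂, √((cos φ₁ + Bx)² + By²)) = 37.95479°
λₘ = λ₁ + atan2(By, cos φ₁ + Bx) = -24.58729°

37.955°N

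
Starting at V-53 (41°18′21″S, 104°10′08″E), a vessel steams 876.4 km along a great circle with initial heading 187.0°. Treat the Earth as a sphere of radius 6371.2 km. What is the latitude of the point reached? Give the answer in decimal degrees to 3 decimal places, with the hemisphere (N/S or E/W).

V-53: φ = -41.30583°, λ = +104.16889°
δ = d/R = 876.4/6371.2 = 0.137557 rad
φ₂ = arcsin(sin φ₁ cos δ + cos φ₁ sin δ cos θ)
   = arcsin(-0.66008·0.99055 + 0.75120·0.13712·-0.99255) = -49.11998°
λ₂ = λ₁ + atan2(sin θ sin δ cos φ₁, cos δ − sin φ₁ sin φ₂) = 102.70577°

49.120°S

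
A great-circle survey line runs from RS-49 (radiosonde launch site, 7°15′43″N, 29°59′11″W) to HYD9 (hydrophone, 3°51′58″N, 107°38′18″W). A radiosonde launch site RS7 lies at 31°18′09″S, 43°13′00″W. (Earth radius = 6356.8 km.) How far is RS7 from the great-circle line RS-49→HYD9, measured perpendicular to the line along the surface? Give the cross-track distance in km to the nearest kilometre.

4316 km

RS-49: φ = +7.26194°, λ = -29.98639°
HYD9: φ = +3.86611°, λ = -107.63833°
RS7: φ = -31.30250°, λ = -43.21667°
δ₁₃ = central angle RS-49→RS7 = 0.708389 rad  (haversine)
θ₁₃ = bearing RS-49→RS7 = 197.492°,  θ₁₂ = bearing RS-49→HYD9 = 272.345°
dₓₜ = R·arcsin(sin δ₁₃ · sin(θ₁₃ − θ₁₂)) = 6356.8·arcsin(0.65061·sin(-74.854°)) = -4316.223 km
|dₓₜ| = 4316.223 km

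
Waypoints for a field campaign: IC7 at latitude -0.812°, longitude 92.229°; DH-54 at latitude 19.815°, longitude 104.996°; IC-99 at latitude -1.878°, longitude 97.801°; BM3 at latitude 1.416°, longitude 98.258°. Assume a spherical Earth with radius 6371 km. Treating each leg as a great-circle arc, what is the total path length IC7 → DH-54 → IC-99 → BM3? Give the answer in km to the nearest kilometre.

IC7→DH-54: c = 0.421108 rad, d = 2682.88 km
DH-54→IC-99: c = 0.398166 rad, d = 2536.72 km
IC-99→BM3: c = 0.058042 rad, d = 369.78 km
Total = 2682.88 + 2536.72 + 369.78 = 5589.38 km

5589 km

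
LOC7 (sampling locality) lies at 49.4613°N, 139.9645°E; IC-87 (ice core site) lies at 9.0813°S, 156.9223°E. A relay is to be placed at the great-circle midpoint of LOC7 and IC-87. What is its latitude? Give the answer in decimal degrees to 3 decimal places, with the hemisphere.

Bx = cos φ₂ cos Δλ = 0.944530,  By = cos φ₂ sin Δλ = 0.288011
φₘ = atan2(sin φ₁ + sin φ₂, √((cos φ₁ + Bx)² + By²)) = 20.38599°
λₘ = λ₁ + atan2(By, cos φ₁ + Bx) = 150.20337°

20.386°N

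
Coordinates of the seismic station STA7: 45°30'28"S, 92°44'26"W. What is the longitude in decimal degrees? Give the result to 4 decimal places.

92° + 44′/60 + 26″/3600 = 92 + 0.73333 + 0.00722 = 92.7406°

92.7406°W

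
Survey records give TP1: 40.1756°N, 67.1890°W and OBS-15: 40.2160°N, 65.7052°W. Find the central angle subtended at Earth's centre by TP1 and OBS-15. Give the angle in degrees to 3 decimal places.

1.134°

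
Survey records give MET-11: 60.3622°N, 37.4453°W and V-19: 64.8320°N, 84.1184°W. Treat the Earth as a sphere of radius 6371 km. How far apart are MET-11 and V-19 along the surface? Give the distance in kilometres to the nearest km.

2381 km

Δφ = 4.4698°,  Δλ = -46.6731°
a = sin²(Δφ/2) + cos φ₁ cos φ₂ sin²(Δλ/2) = 0.034522
c = 2·arcsin(√a) = 0.373772 rad = 21.4156°
d = R·c = 6371 × 0.373772 = 2381.3 km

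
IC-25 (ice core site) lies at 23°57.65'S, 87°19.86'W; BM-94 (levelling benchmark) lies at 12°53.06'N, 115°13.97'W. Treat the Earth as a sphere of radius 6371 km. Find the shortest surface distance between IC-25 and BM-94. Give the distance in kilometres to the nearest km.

5097 km

IC-25: φ = -23.96083°, λ = -87.33100°
BM-94: φ = +12.88433°, λ = -115.23283°
Δφ = 36.8452°,  Δλ = -27.9018°
a = sin²(Δφ/2) + cos φ₁ cos φ₂ sin²(Δλ/2) = 0.151649
c = 2·arcsin(√a) = 0.800006 rad = 45.8370°
d = R·c = 6371 × 0.800006 = 5096.8 km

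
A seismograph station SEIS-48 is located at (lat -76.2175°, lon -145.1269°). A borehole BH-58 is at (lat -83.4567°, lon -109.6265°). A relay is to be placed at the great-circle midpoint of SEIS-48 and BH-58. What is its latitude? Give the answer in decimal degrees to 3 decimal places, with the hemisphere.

Bx = cos φ₂ cos Δλ = 0.092771,  By = cos φ₂ sin Δλ = 0.066174
φₘ = atan2(sin φ₁ + sin φ₂, √((cos φ₁ + Bx)² + By²)) = -80.25108°
λₘ = λ₁ + atan2(By, cos φ₁ + Bx) = -133.82155°

80.251°S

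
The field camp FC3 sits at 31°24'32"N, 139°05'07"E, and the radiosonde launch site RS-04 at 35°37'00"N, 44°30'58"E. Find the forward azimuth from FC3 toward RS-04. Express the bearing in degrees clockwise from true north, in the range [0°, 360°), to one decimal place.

FC3: φ = +31.40889°, λ = +139.08528°
RS-04: φ = +35.61667°, λ = +44.51611°
Δλ = -94.5692°
y = sin Δλ · cos φ₂ = -0.810348
x = cos φ₁ sin φ₂ − sin φ₁ cos φ₂ cos Δλ = 0.530776
θ = atan2(y, x) = -56.7753° → 303.2247° (mod 360°)

303.2°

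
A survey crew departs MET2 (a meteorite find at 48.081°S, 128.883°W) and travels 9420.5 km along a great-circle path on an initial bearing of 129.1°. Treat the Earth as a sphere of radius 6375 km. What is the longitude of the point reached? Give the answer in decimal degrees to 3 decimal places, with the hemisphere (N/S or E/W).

δ = d/R = 9420.5/6375 = 1.477725 rad
φ₂ = arcsin(sin φ₁ cos δ + cos φ₁ sin δ cos θ)
   = arcsin(-0.74409·0.09294 + 0.66808·0.99567·-0.63068) = -29.25327°
λ₂ = λ₁ + atan2(sin θ sin δ cos φ₁, cos δ − sin φ₁ sin φ₂) = -11.21268°

11.213°W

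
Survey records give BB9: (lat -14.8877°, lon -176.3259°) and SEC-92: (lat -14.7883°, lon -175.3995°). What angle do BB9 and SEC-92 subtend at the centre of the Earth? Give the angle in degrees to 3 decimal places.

0.901°

Δφ = 0.0994°,  Δλ = 0.9264°
a = sin²(Δφ/2) + cos φ₁ cos φ₂ sin²(Δλ/2) = 0.000062
c = 2·arcsin(√a) = 0.015726 rad = 0.9010°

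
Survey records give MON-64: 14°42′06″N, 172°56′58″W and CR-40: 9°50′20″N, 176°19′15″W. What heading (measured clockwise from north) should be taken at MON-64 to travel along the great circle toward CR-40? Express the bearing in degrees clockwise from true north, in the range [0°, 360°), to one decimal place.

214.5°

MON-64: φ = +14.70167°, λ = -172.94944°
CR-40: φ = +9.83889°, λ = -176.32083°
Δλ = -3.3714°
y = sin Δλ · cos φ₂ = -0.057943
x = cos φ₁ sin φ₂ − sin φ₁ cos φ₂ cos Δλ = -0.084337
θ = atan2(y, x) = -145.5093° → 214.4907° (mod 360°)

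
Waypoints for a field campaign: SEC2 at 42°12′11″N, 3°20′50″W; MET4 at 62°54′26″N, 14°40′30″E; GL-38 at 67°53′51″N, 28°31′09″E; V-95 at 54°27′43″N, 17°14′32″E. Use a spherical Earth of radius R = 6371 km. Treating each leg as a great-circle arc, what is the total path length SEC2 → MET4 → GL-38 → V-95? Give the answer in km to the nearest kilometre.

SEC2: φ = +42.20306°, λ = -3.34722°
MET4: φ = +62.90722°, λ = +14.67500°
GL-38: φ = +67.89750°, λ = +28.51917°
V-95: φ = +54.46194°, λ = +17.24222°
SEC2→MET4: c = 0.405600 rad, d = 2584.08 km
MET4→GL-38: c = 0.132525 rad, d = 844.32 km
GL-38→V-95: c = 0.252025 rad, d = 1605.65 km
Total = 2584.08 + 844.32 + 1605.65 = 5034.05 km

5034 km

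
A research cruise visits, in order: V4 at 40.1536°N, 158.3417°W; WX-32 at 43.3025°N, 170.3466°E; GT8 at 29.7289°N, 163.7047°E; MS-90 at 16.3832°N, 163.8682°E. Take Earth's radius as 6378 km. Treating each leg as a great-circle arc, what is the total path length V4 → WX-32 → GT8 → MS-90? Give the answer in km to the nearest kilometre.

5717 km

V4→WX-32: c = 0.409105 rad, d = 2609.27 km
WX-32→GT8: c = 0.254347 rad, d = 1622.22 km
GT8→MS-90: c = 0.232941 rad, d = 1485.70 km
Total = 2609.27 + 1622.22 + 1485.70 = 5717.20 km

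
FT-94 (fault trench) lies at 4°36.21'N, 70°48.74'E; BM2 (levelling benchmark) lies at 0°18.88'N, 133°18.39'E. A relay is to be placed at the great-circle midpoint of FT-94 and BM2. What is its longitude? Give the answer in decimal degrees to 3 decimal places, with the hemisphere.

102.115°E

FT-94: φ = +4.60350°, λ = +70.81233°
BM2: φ = +0.31467°, λ = +133.30650°
Bx = cos φ₂ cos Δλ = 0.461832,  By = cos φ₂ sin Δλ = 0.886950
φₘ = atan2(sin φ₁ + sin φ₂, √((cos φ₁ + Bx)² + By²)) = 2.87568°
λₘ = λ₁ + atan2(By, cos φ₁ + Bx) = 102.11532°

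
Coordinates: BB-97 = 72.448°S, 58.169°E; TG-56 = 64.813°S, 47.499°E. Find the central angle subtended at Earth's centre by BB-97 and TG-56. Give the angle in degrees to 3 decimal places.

Δφ = 7.6350°,  Δλ = -10.6700°
a = sin²(Δφ/2) + cos φ₁ cos φ₂ sin²(Δλ/2) = 0.005542
c = 2·arcsin(√a) = 0.149030 rad = 8.5388°

8.539°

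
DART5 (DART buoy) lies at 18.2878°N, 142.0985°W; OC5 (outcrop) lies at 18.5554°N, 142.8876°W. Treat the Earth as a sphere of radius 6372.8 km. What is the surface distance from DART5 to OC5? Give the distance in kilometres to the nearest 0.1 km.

Δφ = 0.2676°,  Δλ = -0.7891°
a = sin²(Δφ/2) + cos φ₁ cos φ₂ sin²(Δλ/2) = 0.000048
c = 2·arcsin(√a) = 0.013876 rad = 0.7951°
d = R·c = 6372.8 × 0.013876 = 88.4 km

88.4 km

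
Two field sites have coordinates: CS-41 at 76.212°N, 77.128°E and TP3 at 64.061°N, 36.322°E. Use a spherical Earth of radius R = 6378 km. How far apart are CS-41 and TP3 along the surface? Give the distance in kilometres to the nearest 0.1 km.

1978.8 km

Δφ = -12.1510°,  Δλ = -40.8060°
a = sin²(Δφ/2) + cos φ₁ cos φ₂ sin²(Δλ/2) = 0.023872
c = 2·arcsin(√a) = 0.310254 rad = 17.7762°
d = R·c = 6378 × 0.310254 = 1978.8 km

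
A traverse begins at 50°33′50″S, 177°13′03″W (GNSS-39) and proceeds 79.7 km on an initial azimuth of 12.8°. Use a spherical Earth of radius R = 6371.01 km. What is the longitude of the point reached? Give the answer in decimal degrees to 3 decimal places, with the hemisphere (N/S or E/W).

GNSS-39: φ = -50.56389°, λ = -177.21750°
δ = d/R = 79.7/6371.01 = 0.012510 rad
φ₂ = arcsin(sin φ₁ cos δ + cos φ₁ sin δ cos θ)
   = arcsin(-0.77233·0.99992 + 0.63522·0.01251·0.97515) = -49.86468°
λ₂ = λ₁ + atan2(sin θ sin δ cos φ₁, cos δ − sin φ₁ sin φ₂) = -176.97115°

176.971°W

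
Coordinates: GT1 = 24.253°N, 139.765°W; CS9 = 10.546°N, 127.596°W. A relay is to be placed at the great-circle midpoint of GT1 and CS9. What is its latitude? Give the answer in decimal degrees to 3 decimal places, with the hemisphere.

Bx = cos φ₂ cos Δλ = 0.961018,  By = cos φ₂ sin Δλ = 0.207235
φₘ = atan2(sin φ₁ + sin φ₂, √((cos φ₁ + Bx)² + By²)) = 17.49194°
λₘ = λ₁ + atan2(By, cos φ₁ + Bx) = -133.45047°

17.492°N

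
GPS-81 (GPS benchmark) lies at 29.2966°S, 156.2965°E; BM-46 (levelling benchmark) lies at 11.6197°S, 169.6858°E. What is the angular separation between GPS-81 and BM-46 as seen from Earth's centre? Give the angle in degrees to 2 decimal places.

21.63°

Δφ = 17.6769°,  Δλ = 13.3893°
a = sin²(Δφ/2) + cos φ₁ cos φ₂ sin²(Δλ/2) = 0.035217
c = 2·arcsin(√a) = 0.377564 rad = 21.6328°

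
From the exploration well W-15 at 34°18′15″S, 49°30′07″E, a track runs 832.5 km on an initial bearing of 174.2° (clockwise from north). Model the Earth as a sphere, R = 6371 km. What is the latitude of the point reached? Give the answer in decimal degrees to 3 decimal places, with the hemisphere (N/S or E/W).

41.749°S

W-15: φ = -34.30417°, λ = +49.50194°
δ = d/R = 832.5/6371 = 0.130670 rad
φ₂ = arcsin(sin φ₁ cos δ + cos φ₁ sin δ cos θ)
   = arcsin(-0.56359·0.99147 + 0.82606·0.13030·-0.99488) = -41.74869°
λ₂ = λ₁ + atan2(sin θ sin δ cos φ₁, cos δ − sin φ₁ sin φ₂) = 50.51322°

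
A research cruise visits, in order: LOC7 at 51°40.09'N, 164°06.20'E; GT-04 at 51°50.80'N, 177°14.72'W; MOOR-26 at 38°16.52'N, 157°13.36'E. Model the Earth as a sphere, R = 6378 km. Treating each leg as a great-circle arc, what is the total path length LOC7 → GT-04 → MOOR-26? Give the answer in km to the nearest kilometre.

LOC7: φ = +51.66817°, λ = +164.10333°
GT-04: φ = +51.84667°, λ = -177.24533°
MOOR-26: φ = +38.27533°, λ = +157.22267°
LOC7→GT-04: c = 0.200972 rad, d = 1281.80 km
GT-04→MOOR-26: c = 0.390502 rad, d = 2490.62 km
Total = 1281.80 + 2490.62 = 3772.42 km

3772 km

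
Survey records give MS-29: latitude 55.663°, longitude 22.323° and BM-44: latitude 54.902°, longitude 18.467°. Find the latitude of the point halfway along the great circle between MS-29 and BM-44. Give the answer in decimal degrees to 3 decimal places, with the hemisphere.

Bx = cos φ₂ cos Δλ = 0.573675,  By = cos φ₂ sin Δλ = -0.038667
φₘ = atan2(sin φ₁ + sin φ₂, √((cos φ₁ + Bx)² + By²)) = 55.29769°
λₘ = λ₁ + atan2(By, cos φ₁ + Bx) = 20.37651°

55.298°N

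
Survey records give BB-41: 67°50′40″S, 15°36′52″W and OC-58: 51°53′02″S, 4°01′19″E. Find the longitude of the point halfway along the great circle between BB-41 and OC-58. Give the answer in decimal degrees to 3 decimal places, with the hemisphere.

3.403°W

BB-41: φ = -67.84444°, λ = -15.61444°
OC-58: φ = -51.88389°, λ = +4.02194°
Bx = cos φ₂ cos Δλ = 0.581360,  By = cos φ₂ sin Δλ = 0.207429
φₘ = atan2(sin φ₁ + sin φ₂, √((cos φ₁ + Bx)² + By²)) = -60.20832°
λₘ = λ₁ + atan2(By, cos φ₁ + Bx) = -3.40314°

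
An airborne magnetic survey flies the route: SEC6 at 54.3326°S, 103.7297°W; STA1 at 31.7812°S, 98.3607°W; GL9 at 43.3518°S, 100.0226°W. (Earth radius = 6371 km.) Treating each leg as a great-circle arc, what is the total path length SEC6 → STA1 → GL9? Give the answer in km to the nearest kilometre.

SEC6→STA1: c = 0.399228 rad, d = 2543.48 km
STA1→GL9: c = 0.203237 rad, d = 1294.82 km
Total = 2543.48 + 1294.82 = 3838.31 km

3838 km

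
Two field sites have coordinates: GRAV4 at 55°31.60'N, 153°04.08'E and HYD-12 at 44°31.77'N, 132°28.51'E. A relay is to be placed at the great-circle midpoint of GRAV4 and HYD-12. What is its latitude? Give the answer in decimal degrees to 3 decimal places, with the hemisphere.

50.479°N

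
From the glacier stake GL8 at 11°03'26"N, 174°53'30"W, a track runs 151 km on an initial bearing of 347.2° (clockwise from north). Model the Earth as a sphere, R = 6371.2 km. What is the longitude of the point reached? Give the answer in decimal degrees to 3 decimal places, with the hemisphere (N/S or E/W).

175.200°W

GL8: φ = +11.05722°, λ = -174.89167°
δ = d/R = 151/6371.2 = 0.023700 rad
φ₂ = arcsin(sin φ₁ cos δ + cos φ₁ sin δ cos θ)
   = arcsin(0.19179·0.99972 + 0.98144·0.02370·0.97515) = 12.38125°
λ₂ = λ₁ + atan2(sin θ sin δ cos φ₁, cos δ − sin φ₁ sin φ₂) = -175.19965°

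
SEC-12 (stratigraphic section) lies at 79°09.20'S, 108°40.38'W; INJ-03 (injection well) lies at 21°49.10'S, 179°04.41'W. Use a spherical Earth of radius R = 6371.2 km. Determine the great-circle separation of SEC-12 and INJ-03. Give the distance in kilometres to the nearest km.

SEC-12: φ = -79.15333°, λ = -108.67300°
INJ-03: φ = -21.81833°, λ = -179.07350°
Δφ = 57.3350°,  Δλ = -70.4005°
a = sin²(Δφ/2) + cos φ₁ cos φ₂ sin²(Δλ/2) = 0.288186
c = 2·arcsin(√a) = 1.133350 rad = 64.9362°
d = R·c = 6371.2 × 1.133350 = 7220.8 km

7221 km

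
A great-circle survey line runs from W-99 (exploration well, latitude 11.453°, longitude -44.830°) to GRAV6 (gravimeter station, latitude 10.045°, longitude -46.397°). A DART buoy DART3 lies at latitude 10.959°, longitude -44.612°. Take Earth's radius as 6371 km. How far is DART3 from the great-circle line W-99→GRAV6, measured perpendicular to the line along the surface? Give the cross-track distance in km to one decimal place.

56.6 km

δ₁₃ = central angle W-99→DART3 = 0.009395 rad  (haversine)
θ₁₃ = bearing W-99→DART3 = 156.572°,  θ₁₂ = bearing W-99→GRAV6 = 227.703°
dₓₜ = R·arcsin(sin δ₁₃ · sin(θ₁₃ − θ₁₂)) = 6371·arcsin(0.00939·sin(-71.131°)) = -56.639 km
|dₓₜ| = 56.639 km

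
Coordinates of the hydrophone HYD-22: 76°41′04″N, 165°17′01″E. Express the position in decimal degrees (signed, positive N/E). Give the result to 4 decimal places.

+76.6844°, +165.2836°

lat: 76.6844° N → +76.6844°
lon: 165.2836° E → +165.2836°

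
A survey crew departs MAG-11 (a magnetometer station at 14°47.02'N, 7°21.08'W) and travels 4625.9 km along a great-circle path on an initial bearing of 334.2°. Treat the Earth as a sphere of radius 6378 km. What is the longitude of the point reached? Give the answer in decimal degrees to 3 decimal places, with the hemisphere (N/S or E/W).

MAG-11: φ = +14.78367°, λ = -7.35133°
δ = d/R = 4625.9/6378 = 0.725290 rad
φ₂ = arcsin(sin φ₁ cos δ + cos φ₁ sin δ cos θ)
   = arcsin(0.25517·0.74831 + 0.96690·0.66335·0.90032) = 50.21077°
λ₂ = λ₁ + atan2(sin θ sin δ cos φ₁, cos δ − sin φ₁ sin φ₂) = -34.16795°

34.168°W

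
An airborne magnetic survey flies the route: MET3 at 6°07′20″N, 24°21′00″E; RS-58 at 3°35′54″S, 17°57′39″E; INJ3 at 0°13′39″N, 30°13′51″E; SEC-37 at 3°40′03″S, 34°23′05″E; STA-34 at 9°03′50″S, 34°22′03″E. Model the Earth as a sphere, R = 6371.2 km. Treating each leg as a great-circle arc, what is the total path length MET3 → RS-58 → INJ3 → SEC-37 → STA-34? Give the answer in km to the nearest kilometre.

MET3: φ = +6.12222°, λ = +24.35000°
RS-58: φ = -3.59833°, λ = +17.96083°
INJ3: φ = +0.22750°, λ = +30.23083°
SEC-37: φ = -3.66750°, λ = +34.38472°
STA-34: φ = -9.06389°, λ = +34.36750°
MET3→RS-58: c = 0.202934 rad, d = 1292.93 km
RS-58→INJ3: c = 0.224194 rad, d = 1428.38 km
INJ3→SEC-37: c = 0.099351 rad, d = 632.99 km
SEC-37→STA-34: c = 0.094185 rad, d = 600.07 km
Total = 1292.93 + 1428.38 + 632.99 + 600.07 = 3954.37 km

3954 km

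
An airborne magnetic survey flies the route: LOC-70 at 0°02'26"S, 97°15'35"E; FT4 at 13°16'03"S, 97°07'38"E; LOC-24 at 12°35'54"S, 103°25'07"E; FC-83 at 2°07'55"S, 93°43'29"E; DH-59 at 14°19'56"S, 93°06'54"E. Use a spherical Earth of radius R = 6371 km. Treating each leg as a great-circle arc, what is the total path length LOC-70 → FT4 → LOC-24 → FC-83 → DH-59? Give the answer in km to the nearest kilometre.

5094 km

LOC-70: φ = -0.04056°, λ = +97.25972°
FT4: φ = -13.26750°, λ = +97.12722°
LOC-24: φ = -12.59833°, λ = +103.41861°
FC-83: φ = -2.13194°, λ = +93.72472°
DH-59: φ = -14.33222°, λ = +93.11500°
LOC-70→FT4: c = 0.230865 rad, d = 1470.84 km
FT4→LOC-24: c = 0.107652 rad, d = 685.85 km
LOC-24→FC-83: c = 0.247873 rad, d = 1579.20 km
FC-83→DH-59: c = 0.213194 rad, d = 1358.26 km
Total = 1470.84 + 685.85 + 1579.20 + 1358.26 = 5094.15 km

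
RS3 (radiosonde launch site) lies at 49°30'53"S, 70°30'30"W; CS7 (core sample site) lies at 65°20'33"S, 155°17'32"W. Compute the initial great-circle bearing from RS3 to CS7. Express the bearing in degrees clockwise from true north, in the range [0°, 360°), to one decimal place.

216.5°

RS3: φ = -49.51472°, λ = -70.50833°
CS7: φ = -65.34250°, λ = -155.29222°
Δλ = -84.7839°
y = sin Δλ · cos φ₂ = -0.415465
x = cos φ₁ sin φ₂ − sin φ₁ cos φ₂ cos Δλ = -0.561205
θ = atan2(y, x) = -143.4871° → 216.5129° (mod 360°)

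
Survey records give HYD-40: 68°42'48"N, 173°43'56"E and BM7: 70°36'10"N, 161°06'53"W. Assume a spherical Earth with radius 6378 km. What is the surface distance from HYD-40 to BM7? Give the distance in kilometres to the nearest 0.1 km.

988.1 km

HYD-40: φ = +68.71333°, λ = +173.73222°
BM7: φ = +70.60278°, λ = -161.11472°
Δφ = 1.8894°,  Δλ = 25.1531°
a = sin²(Δφ/2) + cos φ₁ cos φ₂ sin²(Δλ/2) = 0.005988
c = 2·arcsin(√a) = 0.154923 rad = 8.8764°
d = R·c = 6378 × 0.154923 = 988.1 km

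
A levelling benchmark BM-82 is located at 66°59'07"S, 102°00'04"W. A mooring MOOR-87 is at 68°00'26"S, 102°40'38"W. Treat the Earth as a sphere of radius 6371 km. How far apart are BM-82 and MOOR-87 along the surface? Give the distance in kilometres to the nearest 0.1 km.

BM-82: φ = -66.98528°, λ = -102.00111°
MOOR-87: φ = -68.00722°, λ = -102.67722°
Δφ = -1.0219°,  Δλ = -0.6761°
a = sin²(Δφ/2) + cos φ₁ cos φ₂ sin²(Δλ/2) = 0.000085
c = 2·arcsin(√a) = 0.018399 rad = 1.0542°
d = R·c = 6371 × 0.018399 = 117.2 km

117.2 km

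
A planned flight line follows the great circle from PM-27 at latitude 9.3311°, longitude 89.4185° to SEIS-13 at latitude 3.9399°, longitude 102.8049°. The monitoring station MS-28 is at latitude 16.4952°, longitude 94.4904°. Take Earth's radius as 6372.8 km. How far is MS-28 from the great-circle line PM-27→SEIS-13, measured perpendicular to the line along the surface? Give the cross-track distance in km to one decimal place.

943.4 km

δ₁₃ = central angle PM-27→MS-28 = 0.151880 rad  (haversine)
θ₁₃ = bearing PM-27→MS-28 = 34.075°,  θ₁₂ = bearing PM-27→SEIS-13 = 111.194°
dₓₜ = R·arcsin(sin δ₁₃ · sin(θ₁₃ − θ₁₂)) = 6372.8·arcsin(0.15130·sin(-77.120°)) = -943.364 km
|dₓₜ| = 943.364 km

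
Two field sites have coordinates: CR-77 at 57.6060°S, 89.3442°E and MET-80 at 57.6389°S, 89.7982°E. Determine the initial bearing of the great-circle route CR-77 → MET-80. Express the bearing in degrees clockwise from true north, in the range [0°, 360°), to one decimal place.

Δλ = 0.4540°
y = sin Δλ · cos φ₂ = 0.004241
x = cos φ₁ sin φ₂ − sin φ₁ cos φ₂ cos Δλ = -0.000588
θ = atan2(y, x) = 97.8985° → 97.8985° (mod 360°)

97.9°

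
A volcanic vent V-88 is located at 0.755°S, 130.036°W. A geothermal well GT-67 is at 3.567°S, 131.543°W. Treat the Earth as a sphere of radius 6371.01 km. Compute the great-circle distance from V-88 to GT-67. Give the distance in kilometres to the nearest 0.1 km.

354.7 km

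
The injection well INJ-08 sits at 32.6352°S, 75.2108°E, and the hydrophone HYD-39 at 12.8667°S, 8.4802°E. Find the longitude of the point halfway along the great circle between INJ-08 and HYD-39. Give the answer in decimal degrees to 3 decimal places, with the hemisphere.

39.091°E

Bx = cos φ₂ cos Δλ = 0.385135,  By = cos φ₂ sin Δλ = -0.895591
φₘ = atan2(sin φ₁ + sin φ₂, √((cos φ₁ + Bx)² + By²)) = -26.63521°
λₘ = λ₁ + atan2(By, cos φ₁ + Bx) = 39.09070°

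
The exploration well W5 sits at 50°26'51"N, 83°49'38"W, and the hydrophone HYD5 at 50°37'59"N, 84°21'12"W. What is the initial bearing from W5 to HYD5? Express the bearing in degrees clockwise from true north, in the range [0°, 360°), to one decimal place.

W5: φ = +50.44750°, λ = -83.82722°
HYD5: φ = +50.63306°, λ = -84.35333°
Δλ = -0.5261°
y = sin Δλ · cos φ₂ = -0.005824
x = cos φ₁ sin φ₂ − sin φ₁ cos φ₂ cos Δλ = 0.003259
θ = atan2(y, x) = -60.7688° → 299.2312° (mod 360°)

299.2°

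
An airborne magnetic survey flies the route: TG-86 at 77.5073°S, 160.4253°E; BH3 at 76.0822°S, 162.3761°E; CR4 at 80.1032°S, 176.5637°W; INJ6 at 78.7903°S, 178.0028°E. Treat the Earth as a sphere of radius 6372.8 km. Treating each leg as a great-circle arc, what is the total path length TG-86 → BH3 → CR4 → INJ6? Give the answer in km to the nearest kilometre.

TG-86→BH3: c = 0.026057 rad, d = 166.06 km
BH3→CR4: c = 0.102250 rad, d = 651.62 km
CR4→INJ6: c = 0.028729 rad, d = 183.09 km
Total = 166.06 + 651.62 + 183.09 = 1000.76 km

1001 km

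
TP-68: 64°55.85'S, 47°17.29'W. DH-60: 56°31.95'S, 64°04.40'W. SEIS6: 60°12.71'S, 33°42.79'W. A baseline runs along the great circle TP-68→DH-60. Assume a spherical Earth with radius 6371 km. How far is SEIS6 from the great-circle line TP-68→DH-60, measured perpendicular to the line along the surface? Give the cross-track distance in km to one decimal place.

809.9 km

TP-68: φ = -64.93083°, λ = -47.28817°
DH-60: φ = -56.53250°, λ = -64.07333°
SEIS6: φ = -60.21183°, λ = -33.71317°
δ₁₃ = central angle TP-68→SEIS6 = 0.136270 rad  (haversine)
θ₁₃ = bearing TP-68→SEIS6 = 59.133°,  θ₁₂ = bearing TP-68→DH-60 = 308.078°
dₓₜ = R·arcsin(sin δ₁₃ · sin(θ₁₃ − θ₁₂)) = 6371·arcsin(0.13585·sin(-248.945°)) = 809.890 km
|dₓₜ| = 809.890 km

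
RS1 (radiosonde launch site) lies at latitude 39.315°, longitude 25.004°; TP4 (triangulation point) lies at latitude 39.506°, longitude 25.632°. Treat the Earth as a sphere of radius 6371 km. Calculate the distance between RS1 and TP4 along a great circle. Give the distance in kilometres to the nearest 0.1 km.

58.0 km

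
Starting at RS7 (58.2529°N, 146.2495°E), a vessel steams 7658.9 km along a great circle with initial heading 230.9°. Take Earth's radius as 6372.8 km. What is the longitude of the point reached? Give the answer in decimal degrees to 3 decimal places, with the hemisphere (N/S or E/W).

99.879°E

δ = d/R = 7658.9/6372.8 = 1.201811 rad
φ₂ = arcsin(sin φ₁ cos δ + cos φ₁ sin δ cos θ)
   = arcsin(0.85038·0.36067 + 0.52617·0.93269·-0.63068) = -0.16057°
λ₂ = λ₁ + atan2(sin θ sin δ cos φ₁, cos δ − sin φ₁ sin φ₂) = 99.87902°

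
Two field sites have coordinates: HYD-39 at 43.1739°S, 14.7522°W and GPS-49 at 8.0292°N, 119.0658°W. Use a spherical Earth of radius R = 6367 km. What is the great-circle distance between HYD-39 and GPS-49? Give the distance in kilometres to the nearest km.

Δφ = 51.2031°,  Δλ = -104.3136°
a = sin²(Δφ/2) + cos φ₁ cos φ₂ sin²(Δλ/2) = 0.637051
c = 2·arcsin(√a) = 1.848452 rad = 105.9085°
d = R·c = 6367 × 1.848452 = 11769.1 km

11769 km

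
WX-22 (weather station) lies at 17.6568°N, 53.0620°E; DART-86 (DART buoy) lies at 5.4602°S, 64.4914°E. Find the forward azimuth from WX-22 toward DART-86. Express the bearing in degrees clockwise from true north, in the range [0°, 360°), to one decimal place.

153.0°

Δλ = 11.4294°
y = sin Δλ · cos φ₂ = 0.197261
x = cos φ₁ sin φ₂ − sin φ₁ cos φ₂ cos Δλ = -0.386622
θ = atan2(y, x) = 152.9686° → 152.9686° (mod 360°)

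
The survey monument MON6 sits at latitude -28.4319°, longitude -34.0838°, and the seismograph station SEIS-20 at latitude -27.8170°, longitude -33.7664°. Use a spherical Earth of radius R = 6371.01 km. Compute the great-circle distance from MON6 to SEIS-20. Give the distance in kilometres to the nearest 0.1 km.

75.1 km

Δφ = 0.6149°,  Δλ = 0.3174°
a = sin²(Δφ/2) + cos φ₁ cos φ₂ sin²(Δλ/2) = 0.000035
c = 2·arcsin(√a) = 0.011792 rad = 0.6756°
d = R·c = 6371.01 × 0.011792 = 75.1 km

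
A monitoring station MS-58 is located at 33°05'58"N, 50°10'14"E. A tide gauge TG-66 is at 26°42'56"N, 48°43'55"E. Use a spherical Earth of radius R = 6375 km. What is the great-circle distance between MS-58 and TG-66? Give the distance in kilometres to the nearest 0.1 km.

MS-58: φ = +33.09944°, λ = +50.17056°
TG-66: φ = +26.71556°, λ = +48.73194°
Δφ = -6.3839°,  Δλ = -1.4386°
a = sin²(Δφ/2) + cos φ₁ cos φ₂ sin²(Δλ/2) = 0.003218
c = 2·arcsin(√a) = 0.113521 rad = 6.5043°
d = R·c = 6375 × 0.113521 = 723.7 km

723.7 km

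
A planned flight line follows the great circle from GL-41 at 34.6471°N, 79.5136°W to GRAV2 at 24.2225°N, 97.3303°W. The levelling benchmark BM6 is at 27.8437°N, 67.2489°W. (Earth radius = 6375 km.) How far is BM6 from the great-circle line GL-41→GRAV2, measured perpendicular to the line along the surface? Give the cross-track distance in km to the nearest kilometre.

1187 km

δ₁₃ = central angle GL-41→BM6 = 0.217888 rad  (haversine)
θ₁₃ = bearing GL-41→BM6 = 119.666°,  θ₁₂ = bearing GL-41→GRAV2 = 240.780°
dₓₜ = R·arcsin(sin δ₁₃ · sin(θ₁₃ − θ₁₂)) = 6375·arcsin(0.21617·sin(-121.114°)) = -1186.660 km
|dₓₜ| = 1186.660 km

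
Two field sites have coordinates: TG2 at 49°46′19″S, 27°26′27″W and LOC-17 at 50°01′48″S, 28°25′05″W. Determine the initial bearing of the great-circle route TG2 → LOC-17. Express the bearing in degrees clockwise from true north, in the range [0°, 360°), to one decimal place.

247.3°

TG2: φ = -49.77194°, λ = -27.44083°
LOC-17: φ = -50.03000°, λ = -28.41806°
Δλ = -0.9772°
y = sin Δλ · cos φ₂ = -0.010956
x = cos φ₁ sin φ₂ − sin φ₁ cos φ₂ cos Δλ = -0.004575
θ = atan2(y, x) = -112.6658° → 247.3342° (mod 360°)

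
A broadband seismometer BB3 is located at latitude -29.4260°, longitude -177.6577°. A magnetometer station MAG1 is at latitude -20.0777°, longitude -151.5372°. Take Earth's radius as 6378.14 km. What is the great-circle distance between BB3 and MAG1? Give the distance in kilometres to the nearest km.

2830 km

Δφ = 9.3483°,  Δλ = 26.1205°
a = sin²(Δφ/2) + cos φ₁ cos φ₂ sin²(Δλ/2) = 0.048415
c = 2·arcsin(√a) = 0.443697 rad = 25.4220°
d = R·c = 6378.14 × 0.443697 = 2830.0 km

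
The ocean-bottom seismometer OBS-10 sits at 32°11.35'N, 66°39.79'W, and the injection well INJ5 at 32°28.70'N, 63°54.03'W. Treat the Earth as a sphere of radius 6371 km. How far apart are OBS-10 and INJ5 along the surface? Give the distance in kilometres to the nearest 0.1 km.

261.5 km

OBS-10: φ = +32.18917°, λ = -66.66317°
INJ5: φ = +32.47833°, λ = -63.90050°
Δφ = 0.2892°,  Δλ = 2.7627°
a = sin²(Δφ/2) + cos φ₁ cos φ₂ sin²(Δλ/2) = 0.000421
c = 2·arcsin(√a) = 0.041052 rad = 2.3521°
d = R·c = 6371 × 0.041052 = 261.5 km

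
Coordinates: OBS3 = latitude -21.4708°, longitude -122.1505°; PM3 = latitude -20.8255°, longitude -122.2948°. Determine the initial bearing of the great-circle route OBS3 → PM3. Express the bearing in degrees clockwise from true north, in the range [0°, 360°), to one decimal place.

Δλ = -0.1443°
y = sin Δλ · cos φ₂ = -0.002354
x = cos φ₁ sin φ₂ − sin φ₁ cos φ₂ cos Δλ = 0.011261
θ = atan2(y, x) = -11.8066° → 348.1934° (mod 360°)

348.2°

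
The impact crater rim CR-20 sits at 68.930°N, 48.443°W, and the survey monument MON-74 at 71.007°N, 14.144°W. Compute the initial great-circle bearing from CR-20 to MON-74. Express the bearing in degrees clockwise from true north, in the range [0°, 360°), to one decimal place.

64.1°

Δλ = 34.2990°
y = sin Δλ · cos φ₂ = 0.183396
x = cos φ₁ sin φ₂ − sin φ₁ cos φ₂ cos Δλ = 0.089052
θ = atan2(y, x) = 64.1000° → 64.1000° (mod 360°)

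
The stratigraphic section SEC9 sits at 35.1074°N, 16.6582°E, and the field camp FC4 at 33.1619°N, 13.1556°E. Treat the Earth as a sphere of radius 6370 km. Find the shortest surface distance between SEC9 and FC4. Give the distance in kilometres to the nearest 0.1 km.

Δφ = -1.9455°,  Δλ = -3.5026°
a = sin²(Δφ/2) + cos φ₁ cos φ₂ sin²(Δλ/2) = 0.000928
c = 2·arcsin(√a) = 0.060930 rad = 3.4911°
d = R·c = 6370 × 0.060930 = 388.1 km

388.1 km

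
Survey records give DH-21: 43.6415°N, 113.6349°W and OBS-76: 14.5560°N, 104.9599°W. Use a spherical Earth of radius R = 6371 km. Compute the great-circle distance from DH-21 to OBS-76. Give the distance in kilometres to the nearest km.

Δφ = -29.0855°,  Δλ = 8.6750°
a = sin²(Δφ/2) + cos φ₁ cos φ₂ sin²(Δλ/2) = 0.067059
c = 2·arcsin(√a) = 0.523885 rad = 30.0164°
d = R·c = 6371 × 0.523885 = 3337.7 km

3338 km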